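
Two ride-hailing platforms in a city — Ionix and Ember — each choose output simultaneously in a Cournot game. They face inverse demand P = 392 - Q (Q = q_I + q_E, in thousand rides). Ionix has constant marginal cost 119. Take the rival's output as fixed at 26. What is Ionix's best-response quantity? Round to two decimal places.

With the rival's output fixed at 26, Ionix's profit is π_I = (392 - 26 - q_I)q_I - (119q_I) = (366 - q_I)q_I - (119q_I).
∂π_I/∂q_I = 247 - 2q_I = 0, so q_I = 247/2.

123.50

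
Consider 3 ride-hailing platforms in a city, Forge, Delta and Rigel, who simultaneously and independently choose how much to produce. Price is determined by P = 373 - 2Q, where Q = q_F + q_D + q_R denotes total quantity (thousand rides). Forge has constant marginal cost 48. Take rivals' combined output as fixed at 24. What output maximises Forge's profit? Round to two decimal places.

69.25

With rivals' combined output fixed at 24, Forge's profit is π_F = (373 - 2·24 - 2q_F)q_F - (48q_F) = (325 - 2q_F)q_F - (48q_F).
∂π_F/∂q_F = 277 - 4q_F = 0, so q_F = 277/4.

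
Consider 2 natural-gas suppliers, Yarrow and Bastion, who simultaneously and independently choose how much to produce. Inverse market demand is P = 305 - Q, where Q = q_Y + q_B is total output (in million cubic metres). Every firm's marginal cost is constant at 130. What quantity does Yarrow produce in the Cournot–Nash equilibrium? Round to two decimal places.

58.33

A representative firm's profit is π_i = q_i(305 - Q) - 130q_i.
Setting ∂π_i/∂q_i = 0 with rivals' quantities fixed: 175 - 2q_i - q_j = 0.
With identical firms every q_j equals q_i, so q_j = q_i and 175 = 3q_i, giving q_i = 175/3.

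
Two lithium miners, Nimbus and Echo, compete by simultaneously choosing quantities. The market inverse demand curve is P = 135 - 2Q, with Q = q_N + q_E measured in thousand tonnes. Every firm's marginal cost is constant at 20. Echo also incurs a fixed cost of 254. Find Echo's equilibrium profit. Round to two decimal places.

480.72

A representative firm's profit is π_i = q_i(135 - 2Q) - 20q_i.
First-order condition (treating rivals' output as given): 115 - 4q_i - 2q_j = 0.
By symmetry each firm produces the same amount; substituting q_j = q_i yields q_i = 115/6.
Price P = 135 - 2·(115/3) = 175/3.
Echo's profit: (175/3 - 20)·(115/6) - 254 = 480.7222.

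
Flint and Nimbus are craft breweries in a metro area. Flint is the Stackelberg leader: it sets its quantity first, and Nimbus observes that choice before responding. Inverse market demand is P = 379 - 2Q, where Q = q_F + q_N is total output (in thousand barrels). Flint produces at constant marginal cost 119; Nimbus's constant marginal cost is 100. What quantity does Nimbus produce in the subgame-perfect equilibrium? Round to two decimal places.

The follower Nimbus best-responds to any q_F: π_N = (379 - 2Q)q_N - 100q_N.
Follower FOC: 279 - 2q_F - 4q_N = 0, so q_N(q_F) = (279 - 2q_F)/4.
The leader anticipates this reaction. Substituting into P = 379 - 2Q gives P = 479/2 - q_F, so π_F = (479/2 - q_F)q_F - 119q_F.
Leader FOC: 241/2 - 2q_F = 0, so q_F = 241/4.
Then q_N = (279 - 2·(241/4))/4 = 317/8.

39.63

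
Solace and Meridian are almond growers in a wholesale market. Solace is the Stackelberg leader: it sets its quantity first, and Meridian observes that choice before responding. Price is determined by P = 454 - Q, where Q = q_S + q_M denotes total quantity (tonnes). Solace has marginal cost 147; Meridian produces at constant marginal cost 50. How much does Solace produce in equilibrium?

105

Solve by backward induction. Given q_S, the follower Meridian maximises π_M = (454 - q_S - q_M)q_M - 50q_M.
∂π_M/∂q_M = 404 - q_S - 2q_M = 0 gives the reaction function q_M = (404 - q_S)/2.
The leader anticipates this reaction. Substituting into P = 454 - Q gives P = 252 - (1/2)q_S, so π_S = (252 - (1/2)q_S)q_S - 147q_S.
Leader FOC: 105 - q_S = 0, so q_S = 105.
Then q_M = (404 - 105)/2 = 299/2.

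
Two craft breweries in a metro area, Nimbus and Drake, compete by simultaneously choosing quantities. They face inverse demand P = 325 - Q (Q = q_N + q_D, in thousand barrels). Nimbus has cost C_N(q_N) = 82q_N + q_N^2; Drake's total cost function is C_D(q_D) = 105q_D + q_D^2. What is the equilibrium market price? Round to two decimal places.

232.40

Nimbus's profit: π_N = (325 - Q)q_N - (82q_N + q_N²). Setting ∂π_N/∂q_N = 0: 243 - 4q_N - (q_D) = 0.
Drake's first-order condition: 220 - 4q_D - (q_N) = 0.
Rearranging gives the reaction functions q_N = (243 - q_D)/4 and q_D = (220 - q_N)/4.
Substituting one into the other gives q_N = 752/15 and q_D = 637/15.
Total output Q = 463/5, so price P = 325 - 463/5 = 1162/5.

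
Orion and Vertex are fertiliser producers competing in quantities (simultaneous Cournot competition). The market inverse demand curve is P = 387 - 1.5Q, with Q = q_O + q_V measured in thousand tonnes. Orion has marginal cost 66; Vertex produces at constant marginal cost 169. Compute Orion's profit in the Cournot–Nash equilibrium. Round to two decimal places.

Orion's profit: π_O = (387 - 1.5Q)q_O - (66q_O). Setting ∂π_O/∂q_O = 0: 321 - 3q_O - (3/2)(q_V) = 0.
Vertex's first-order condition: 218 - 3q_V - (3/2)(q_O) = 0.
Rearranging gives the reaction functions q_O = (321 - (3/2)q_V)/3 and q_V = (218 - (3/2)q_O)/3.
Substituting one into the other gives q_O = 848/9 and q_V = 230/9.
Price P = 387 - (3/2)·(1078/9) = 622/3.
Orion's profit: (622/3 - 66)·(848/9) = 13316.7407.

13316.74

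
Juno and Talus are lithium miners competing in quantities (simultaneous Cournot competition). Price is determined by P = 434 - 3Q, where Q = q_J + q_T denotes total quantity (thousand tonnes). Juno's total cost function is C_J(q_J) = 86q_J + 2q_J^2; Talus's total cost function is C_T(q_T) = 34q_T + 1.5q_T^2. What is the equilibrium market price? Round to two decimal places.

Juno's profit: π_J = (434 - 3Q)q_J - (86q_J + 2q_J²). Setting ∂π_J/∂q_J = 0: 348 - 10q_J - 3(q_T) = 0.
Talus's first-order condition: 400 - 9q_T - 3(q_J) = 0.
Rearranging gives the reaction functions q_J = (348 - 3q_T)/10 and q_T = (400 - 3q_J)/9.
Solving the pair: q_J = 644/27, q_T = 36.4938.
Total output Q = 60.3457, so price P = 434 - 3·60.3457 = 252.9630.

252.96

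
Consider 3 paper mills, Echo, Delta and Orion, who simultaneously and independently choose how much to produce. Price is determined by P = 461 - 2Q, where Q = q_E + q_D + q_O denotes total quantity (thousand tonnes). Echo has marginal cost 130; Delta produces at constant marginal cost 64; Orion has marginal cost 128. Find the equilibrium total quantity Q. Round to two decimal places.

132.63

Echo's profit: π_E = (461 - 2Q)q_E - (130q_E). Setting ∂π_E/∂q_E = 0: 331 - 4q_E - 2(q_D + q_O) = 0.
Delta's first-order condition: 397 - 4q_D - 2(q_E + q_O) = 0.
Orion's first-order condition: 333 - 4q_O - 2(q_E + q_D) = 0.
Adding the 3 conditions: 1061 − 4Q − 4Q = 0, i.e. Q = 1061/8.
Back-substituting: q_E = (331 − 1061/4)/2 = 263/8, q_D = (397 − 1061/4)/2 = 527/8, q_O = (333 − 1061/4)/2 = 271/8.
Total output Q = 263/8 + 527/8 + 271/8 = 1061/8.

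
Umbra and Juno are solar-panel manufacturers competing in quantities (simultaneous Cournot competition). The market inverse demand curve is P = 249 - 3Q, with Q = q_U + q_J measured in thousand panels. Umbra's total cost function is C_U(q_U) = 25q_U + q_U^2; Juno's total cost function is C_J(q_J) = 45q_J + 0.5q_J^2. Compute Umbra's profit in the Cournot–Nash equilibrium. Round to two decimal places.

Umbra's profit: π_U = (249 - 3Q)q_U - (25q_U + q_U²). Setting ∂π_U/∂q_U = 0: 224 - 8q_U - 3(q_J) = 0.
Juno's first-order condition: 204 - 7q_J - 3(q_U) = 0.
Rearranging gives the reaction functions q_U = (224 - 3q_J)/8 and q_J = (204 - 3q_U)/7.
Substituting one into the other gives q_U = 956/47 and q_J = 960/47.
Price P = 249 - 3·(1916/47) = 126.7021.
Umbra's profit: 126.7021·(956/47) - 25·(956/47) - (956/47)² = 1654.9316.

1654.93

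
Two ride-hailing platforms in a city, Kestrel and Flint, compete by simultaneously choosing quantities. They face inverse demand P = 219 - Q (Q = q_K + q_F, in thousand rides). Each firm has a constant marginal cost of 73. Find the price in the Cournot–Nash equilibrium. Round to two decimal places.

A representative firm's profit is π_i = q_i(219 - Q) - 73q_i.
First-order condition (treating rivals' output as given): 146 - 2q_i - q_j = 0.
With identical firms every q_j equals q_i, so q_j = q_i and 146 = 3q_i, giving q_i = 146/3.
Total output Q = 292/3, so price P = 219 - 292/3 = 365/3.

121.67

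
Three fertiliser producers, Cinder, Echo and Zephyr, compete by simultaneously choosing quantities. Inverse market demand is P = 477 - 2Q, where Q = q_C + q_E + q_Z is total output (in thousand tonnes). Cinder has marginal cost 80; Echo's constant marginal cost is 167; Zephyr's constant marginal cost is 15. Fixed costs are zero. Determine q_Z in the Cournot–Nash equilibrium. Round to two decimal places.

Cinder's profit: π_C = (477 - 2Q)q_C - (80q_C). Setting ∂π_C/∂q_C = 0: 397 - 4q_C - 2(q_E + q_Z) = 0.
Echo's first-order condition: 310 - 4q_E - 2(q_C + q_Z) = 0.
Zephyr's first-order condition: 462 - 4q_Z - 2(q_C + q_E) = 0.
Adding the 3 first-order conditions: 1169 − 8Q = 0, so Q = 1169/8.
Back-substituting: q_C = (397 − 1169/4)/2 = 419/8, q_E = (310 − 1169/4)/2 = 71/8, q_Z = (462 − 1169/4)/2 = 679/8.

84.88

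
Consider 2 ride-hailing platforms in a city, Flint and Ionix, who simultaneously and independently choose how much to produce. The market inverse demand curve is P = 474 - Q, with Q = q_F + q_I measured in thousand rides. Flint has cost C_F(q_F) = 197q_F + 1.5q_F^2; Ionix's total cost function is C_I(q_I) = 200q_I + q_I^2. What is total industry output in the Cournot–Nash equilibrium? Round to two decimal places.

Flint's profit: π_F = (474 - Q)q_F - (197q_F + (3/2)q_F²). Setting ∂π_F/∂q_F = 0: 277 - 5q_F - (q_I) = 0.
Ionix's first-order condition: 274 - 4q_I - (q_F) = 0.
Rearranging gives the reaction functions q_F = (277 - q_I)/5 and q_I = (274 - q_F)/4.
Solving the pair: q_F = 834/19, q_I = 1093/19.
Total output Q = 834/19 + 1093/19 = 1927/19.

101.42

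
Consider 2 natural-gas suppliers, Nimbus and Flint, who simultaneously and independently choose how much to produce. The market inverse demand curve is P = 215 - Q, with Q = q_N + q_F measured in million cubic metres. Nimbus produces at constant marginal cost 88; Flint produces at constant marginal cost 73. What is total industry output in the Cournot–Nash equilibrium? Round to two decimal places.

Nimbus's profit: π_N = (215 - Q)q_N - (88q_N). Setting ∂π_N/∂q_N = 0: 127 - 2q_N - (q_F) = 0.
Flint's first-order condition: 142 - 2q_F - (q_N) = 0.
Rearranging gives the reaction functions q_N = (127 - q_F)/2 and q_F = (142 - q_N)/2.
Solving the pair: q_N = 112/3, q_F = 157/3.
Total output Q = 112/3 + 157/3 = 269/3.

89.67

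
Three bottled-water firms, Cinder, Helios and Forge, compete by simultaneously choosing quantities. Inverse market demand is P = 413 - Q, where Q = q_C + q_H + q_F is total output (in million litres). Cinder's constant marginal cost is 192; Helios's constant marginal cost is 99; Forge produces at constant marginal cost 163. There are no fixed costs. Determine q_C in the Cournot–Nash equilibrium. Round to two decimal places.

Cinder's profit: π_C = (413 - Q)q_C - (192q_C). Setting ∂π_C/∂q_C = 0: 221 - 2q_C - (q_H + q_F) = 0.
Helios's first-order condition: 314 - 2q_H - (q_C + q_F) = 0.
Forge's profit: π_F = (413 - Q)q_F - (163q_F). Setting ∂π_F/∂q_F = 0: 250 - 2q_F - (q_C + q_H) = 0.
Adding the 3 conditions: 785 − 2Q − 2Q = 0, i.e. Q = 785/4.
Back-substituting: q_C = (221 − 785/4) = 99/4, q_H = (314 − 785/4) = 471/4, q_F = (250 − 785/4) = 215/4.

24.75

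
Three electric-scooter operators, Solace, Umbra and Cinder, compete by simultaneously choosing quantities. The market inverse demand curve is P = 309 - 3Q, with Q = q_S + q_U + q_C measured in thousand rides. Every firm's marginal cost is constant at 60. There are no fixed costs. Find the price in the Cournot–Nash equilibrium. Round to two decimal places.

122.25

A representative firm's profit is π_i = q_i(309 - 3Q) - 60q_i.
Setting ∂π_i/∂q_i = 0 with rivals' quantities fixed: 249 - 6q_i - 3·Σ_{j≠i} q_j = 0.
By symmetry each firm produces the same amount; substituting Σ_{j≠i} q_j = 2q_i yields q_i = 249/12 = 83/4.
Total output Q = 249/4, so price P = 309 - 3·(249/4) = 489/4.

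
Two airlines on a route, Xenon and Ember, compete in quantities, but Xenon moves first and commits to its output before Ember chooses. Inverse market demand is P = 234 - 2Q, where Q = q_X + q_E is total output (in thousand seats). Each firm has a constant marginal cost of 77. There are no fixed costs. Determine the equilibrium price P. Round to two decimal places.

116.25

Solve by backward induction. Given q_X, the follower Ember maximises π_E = (234 - 2q_X - 2q_E)q_E - 77q_E.
Setting the follower's marginal profit to zero, 157 - 2q_X - 4q_E = 0, i.e. q_E = (157 - 2q_X)/4.
Xenon substitutes q_E(q_X) into its own profit: π_X = q_X(234 - 2q_X - (157 - 2q_X)/2) - 77q_X = (311/2 - q_X)q_X - 77q_X.
Maximising: ∂π_X/∂q_X = 157/2 - 2q_X = 0, giving q_X = 157/4.
Then q_E = (157 - 2·(157/4))/4 = 157/8.
Total output Q = 471/8, so price P = 234 - 2·(471/8) = 465/4.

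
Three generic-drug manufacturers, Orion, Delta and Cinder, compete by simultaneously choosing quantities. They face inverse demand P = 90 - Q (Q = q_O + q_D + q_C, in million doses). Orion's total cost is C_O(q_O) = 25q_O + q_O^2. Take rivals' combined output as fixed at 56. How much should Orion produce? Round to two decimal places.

With rivals' combined output fixed at 56, Orion's profit is π_O = (90 - 56 - q_O)q_O - (25q_O + q_O²) = (34 - q_O)q_O - (25q_O + q_O²).
∂π_O/∂q_O = 9 - 4q_O = 0, so q_O = 9/4.

2.25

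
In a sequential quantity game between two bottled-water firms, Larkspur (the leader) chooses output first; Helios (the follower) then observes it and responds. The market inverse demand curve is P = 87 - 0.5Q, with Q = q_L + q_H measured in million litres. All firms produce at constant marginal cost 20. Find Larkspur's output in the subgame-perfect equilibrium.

The follower Helios best-responds to any q_L: π_H = (87 - 0.5Q)q_H - 20q_H.
∂π_H/∂q_H = 67 - (1/2)q_L - q_H = 0 gives the reaction function q_H = (67 - (1/2)q_L).
The leader anticipates this reaction. Substituting into P = 87 - 0.5Q gives P = 107/2 - (1/4)q_L, so π_L = (107/2 - (1/4)q_L)q_L - 20q_L.
Leader FOC: 67/2 - (1/2)q_L = 0, so q_L = 67.
Then q_H = (67 - (1/2)·67) = 67/2.

67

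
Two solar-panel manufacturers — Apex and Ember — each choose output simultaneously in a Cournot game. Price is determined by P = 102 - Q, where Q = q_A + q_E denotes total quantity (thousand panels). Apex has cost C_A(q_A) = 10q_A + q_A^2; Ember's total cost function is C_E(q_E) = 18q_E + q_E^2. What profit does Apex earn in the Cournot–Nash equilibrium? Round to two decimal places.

716.94

Apex's profit: π_A = (102 - Q)q_A - (10q_A + q_A²). Setting ∂π_A/∂q_A = 0: 92 - 4q_A - (q_E) = 0.
Ember's profit: π_E = (102 - Q)q_E - (18q_E + q_E²). Setting ∂π_E/∂q_E = 0: 84 - 4q_E - (q_A) = 0.
Rearranging gives the reaction functions q_A = (92 - q_E)/4 and q_E = (84 - q_A)/4.
Solving the pair: q_A = 284/15, q_E = 244/15.
Price P = 102 - 176/5 = 334/5.
Apex's profit: (334/5)·(284/15) - 10·(284/15) - (284/15)² = 716.9422.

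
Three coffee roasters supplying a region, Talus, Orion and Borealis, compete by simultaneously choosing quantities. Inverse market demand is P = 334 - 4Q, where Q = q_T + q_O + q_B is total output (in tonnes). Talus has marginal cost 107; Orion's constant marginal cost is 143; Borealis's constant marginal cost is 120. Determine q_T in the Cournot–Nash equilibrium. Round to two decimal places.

17.25

Talus's profit: π_T = (334 - 4Q)q_T - (107q_T). Setting ∂π_T/∂q_T = 0: 227 - 8q_T - 4(q_O + q_B) = 0.
Orion's profit: π_O = (334 - 4Q)q_O - (143q_O). Setting ∂π_O/∂q_O = 0: 191 - 8q_O - 4(q_T + q_B) = 0.
Borealis's profit: π_B = (334 - 4Q)q_B - (120q_B). Setting ∂π_B/∂q_B = 0: 214 - 8q_B - 4(q_T + q_O) = 0.
Summing all 3 equations gives 632 − 16Q = 0, hence Q = 79/2.
Back-substituting: q_T = (227 − 158)/4 = 69/4, q_O = (191 − 158)/4 = 33/4, q_B = (214 − 158)/4 = 14.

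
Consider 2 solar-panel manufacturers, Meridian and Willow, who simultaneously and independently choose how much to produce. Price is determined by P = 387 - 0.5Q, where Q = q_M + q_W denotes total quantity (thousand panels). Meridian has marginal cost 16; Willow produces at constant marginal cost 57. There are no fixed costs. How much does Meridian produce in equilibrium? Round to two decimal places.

Meridian's profit: π_M = (387 - 0.5Q)q_M - (16q_M). Setting ∂π_M/∂q_M = 0: 371 - q_M - (1/2)(q_W) = 0.
Willow's profit: π_W = (387 - 0.5Q)q_W - (57q_W). Setting ∂π_W/∂q_W = 0: 330 - q_W - (1/2)(q_M) = 0.
So q_M = (371 - (1/2)q_W) and q_W = (330 - (1/2)q_M).
Substituting one into the other gives q_M = 824/3 and q_W = 578/3.

274.67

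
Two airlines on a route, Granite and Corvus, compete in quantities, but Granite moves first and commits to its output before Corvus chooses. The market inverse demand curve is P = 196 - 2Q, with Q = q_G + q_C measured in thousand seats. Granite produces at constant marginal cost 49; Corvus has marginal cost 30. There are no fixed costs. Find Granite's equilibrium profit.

Solve by backward induction. Given q_G, the follower Corvus maximises π_C = (196 - 2q_G - 2q_C)q_C - 30q_C.
Follower FOC: 166 - 2q_G - 4q_C = 0, so q_C(q_G) = (166 - 2q_G)/4.
Granite substitutes q_C(q_G) into its own profit: π_G = q_G(196 - 2q_G - (166 - 2q_G)/2) - 49q_G = (113 - q_G)q_G - 49q_G.
Leader FOC: 64 - 2q_G = 0, so q_G = 32.
Then q_C = (166 - 2·32)/4 = 51/2.
Price P = 196 - 2·(115/2) = 81.
Granite's profit: (81 - 49)·32 = 1024.

1024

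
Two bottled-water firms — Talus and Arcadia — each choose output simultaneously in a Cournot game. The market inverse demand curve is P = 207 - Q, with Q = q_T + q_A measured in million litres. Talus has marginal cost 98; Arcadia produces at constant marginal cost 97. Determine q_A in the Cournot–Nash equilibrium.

37

Talus's profit: π_T = (207 - Q)q_T - (98q_T). Setting ∂π_T/∂q_T = 0: 109 - 2q_T - (q_A) = 0.
Arcadia's profit: π_A = (207 - Q)q_A - (97q_A). Setting ∂π_A/∂q_A = 0: 110 - 2q_A - (q_T) = 0.
So q_T = (109 - q_A)/2 and q_A = (110 - q_T)/2.
Solving the pair: q_T = 36, q_A = 37.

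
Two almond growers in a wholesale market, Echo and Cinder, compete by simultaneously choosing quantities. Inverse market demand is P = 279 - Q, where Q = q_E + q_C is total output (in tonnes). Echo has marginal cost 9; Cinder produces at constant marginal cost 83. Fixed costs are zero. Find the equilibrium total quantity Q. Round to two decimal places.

155.33

Echo's profit: π_E = (279 - Q)q_E - (9q_E). Setting ∂π_E/∂q_E = 0: 270 - 2q_E - (q_C) = 0.
Cinder's first-order condition: 196 - 2q_C - (q_E) = 0.
So q_E = (270 - q_C)/2 and q_C = (196 - q_E)/2.
Substituting one into the other gives q_E = 344/3 and q_C = 122/3.
Total output Q = 344/3 + 122/3 = 466/3.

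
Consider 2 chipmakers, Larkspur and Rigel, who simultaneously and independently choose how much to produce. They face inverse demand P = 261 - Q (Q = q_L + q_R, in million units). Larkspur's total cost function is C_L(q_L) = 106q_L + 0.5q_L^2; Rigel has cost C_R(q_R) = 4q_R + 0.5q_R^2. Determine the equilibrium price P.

Larkspur's profit: π_L = (261 - Q)q_L - (106q_L + (1/2)q_L²). Setting ∂π_L/∂q_L = 0: 155 - 3q_L - (q_R) = 0.
Rigel's profit: π_R = (261 - Q)q_R - (4q_R + (1/2)q_R²). Setting ∂π_R/∂q_R = 0: 257 - 3q_R - (q_L) = 0.
So q_L = (155 - q_R)/3 and q_R = (257 - q_L)/3.
Substituting one into the other gives q_L = 26 and q_R = 77.
Total output Q = 103, so price P = 261 - 103 = 158.

158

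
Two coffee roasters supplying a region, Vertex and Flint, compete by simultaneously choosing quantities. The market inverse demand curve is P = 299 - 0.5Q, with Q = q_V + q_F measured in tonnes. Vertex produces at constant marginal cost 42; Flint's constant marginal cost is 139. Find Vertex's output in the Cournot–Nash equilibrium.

Vertex's profit: π_V = (299 - 0.5Q)q_V - (42q_V). Setting ∂π_V/∂q_V = 0: 257 - q_V - (1/2)(q_F) = 0.
Flint's profit: π_F = (299 - 0.5Q)q_F - (139q_F). Setting ∂π_F/∂q_F = 0: 160 - q_F - (1/2)(q_V) = 0.
Best responses: q_V = (257 - (1/2)q_F), q_F = (160 - (1/2)q_V).
Substituting one into the other gives q_V = 236 and q_F = 42.

236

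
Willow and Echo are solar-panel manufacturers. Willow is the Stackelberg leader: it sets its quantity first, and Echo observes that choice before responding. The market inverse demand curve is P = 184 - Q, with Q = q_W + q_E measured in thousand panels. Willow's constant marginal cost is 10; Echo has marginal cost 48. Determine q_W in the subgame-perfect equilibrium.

106

The follower Echo best-responds to any q_W: π_E = (184 - Q)q_E - 48q_E.
Follower FOC: 136 - q_W - 2q_E = 0, so q_E(q_W) = (136 - q_W)/2.
Willow substitutes q_E(q_W) into its own profit: π_W = q_W(184 - q_W - (136 - q_W)/2) - 10q_W = (116 - (1/2)q_W)q_W - 10q_W.
Leader FOC: 106 - q_W = 0, so q_W = 106.
Then q_E = (136 - 106)/2 = 15.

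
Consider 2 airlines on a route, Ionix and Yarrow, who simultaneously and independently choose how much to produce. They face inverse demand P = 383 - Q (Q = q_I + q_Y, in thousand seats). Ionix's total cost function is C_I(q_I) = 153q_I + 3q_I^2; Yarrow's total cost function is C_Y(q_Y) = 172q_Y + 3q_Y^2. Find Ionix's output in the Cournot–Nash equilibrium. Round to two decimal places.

Ionix's profit: π_I = (383 - Q)q_I - (153q_I + 3q_I²). Setting ∂π_I/∂q_I = 0: 230 - 8q_I - (q_Y) = 0.
Yarrow's profit: π_Y = (383 - Q)q_Y - (172q_Y + 3q_Y²). Setting ∂π_Y/∂q_Y = 0: 211 - 8q_Y - (q_I) = 0.
So q_I = (230 - q_Y)/8 and q_Y = (211 - q_I)/8.
Solving the pair: q_I = 181/7, q_Y = 162/7.

25.86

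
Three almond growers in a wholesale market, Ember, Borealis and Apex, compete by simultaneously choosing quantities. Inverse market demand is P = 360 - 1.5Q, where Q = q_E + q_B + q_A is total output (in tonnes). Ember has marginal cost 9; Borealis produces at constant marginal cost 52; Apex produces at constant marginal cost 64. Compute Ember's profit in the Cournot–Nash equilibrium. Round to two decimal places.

Ember's profit: π_E = (360 - 1.5Q)q_E - (9q_E). Setting ∂π_E/∂q_E = 0: 351 - 3q_E - (3/2)(q_B + q_A) = 0.
Borealis's first-order condition: 308 - 3q_B - (3/2)(q_E + q_A) = 0.
Apex's first-order condition: 296 - 3q_A - (3/2)(q_E + q_B) = 0.
Adding the 3 conditions: 955 − 3Q − 3Q = 0, i.e. Q = 955/6.
Back-substituting: q_E = (351 − 955/4)/(3/2) = 449/6, q_B = (308 − 955/4)/(3/2) = 277/6, q_A = (296 − 955/4)/(3/2) = 229/6.
Price P = 360 - (3/2)·(955/6) = 485/4.
Ember's profit: (485/4 - 9)·(449/6) = 8400.0417.

8400.04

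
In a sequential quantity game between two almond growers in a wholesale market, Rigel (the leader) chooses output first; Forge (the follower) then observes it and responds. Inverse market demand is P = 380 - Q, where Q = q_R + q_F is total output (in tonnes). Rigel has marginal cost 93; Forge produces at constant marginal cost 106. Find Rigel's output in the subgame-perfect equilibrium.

150

Solve by backward induction. Given q_R, the follower Forge maximises π_F = (380 - q_R - q_F)q_F - 106q_F.
∂π_F/∂q_F = 274 - q_R - 2q_F = 0 gives the reaction function q_F = (274 - q_R)/2.
The leader anticipates this reaction. Substituting into P = 380 - Q gives P = 243 - (1/2)q_R, so π_R = (243 - (1/2)q_R)q_R - 93q_R.
The leader's first-order condition 150 - q_R = 0 yields q_R = 150.
Then q_F = (274 - 150)/2 = 62.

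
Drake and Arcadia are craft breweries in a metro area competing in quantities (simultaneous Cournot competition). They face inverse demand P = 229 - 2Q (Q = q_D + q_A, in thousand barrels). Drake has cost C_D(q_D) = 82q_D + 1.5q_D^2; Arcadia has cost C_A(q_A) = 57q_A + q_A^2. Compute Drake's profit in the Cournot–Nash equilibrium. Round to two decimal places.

701.56

Drake's profit: π_D = (229 - 2Q)q_D - (82q_D + (3/2)q_D²). Setting ∂π_D/∂q_D = 0: 147 - 7q_D - 2(q_A) = 0.
Arcadia's profit: π_A = (229 - 2Q)q_A - (57q_A + q_A²). Setting ∂π_A/∂q_A = 0: 172 - 6q_A - 2(q_D) = 0.
Best responses: q_D = (147 - 2q_A)/7, q_A = (172 - 2q_D)/6.
Solving the pair: q_D = 269/19, q_A = 455/19.
Price P = 229 - 2·(724/19) = 152.7895.
Drake's profit: 152.7895·(269/19) - 82·(269/19) - (3/2)(269/19)² = 701.5609.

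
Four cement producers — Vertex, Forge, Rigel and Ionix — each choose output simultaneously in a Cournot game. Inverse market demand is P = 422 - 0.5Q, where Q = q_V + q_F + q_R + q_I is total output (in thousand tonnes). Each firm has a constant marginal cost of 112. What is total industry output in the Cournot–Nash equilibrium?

Each firm earns π_i = (422 - 0.5Q)q_i - 112q_i.
Setting ∂π_i/∂q_i = 0 with rivals' quantities fixed: 310 - q_i - (1/2)·Σ_{j≠i} q_j = 0.
With identical firms every q_j equals q_i, so Σ_{j≠i} q_j = 3q_i and 310 = (5/2)q_i, giving q_i = 124.
Total output Q = 124 + 124 + 124 + 124 = 496.

496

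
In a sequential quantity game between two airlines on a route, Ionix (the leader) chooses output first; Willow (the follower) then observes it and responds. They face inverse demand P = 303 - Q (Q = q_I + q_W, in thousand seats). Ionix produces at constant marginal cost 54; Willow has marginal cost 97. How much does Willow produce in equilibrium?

30

Solve by backward induction. Given q_I, the follower Willow maximises π_W = (303 - q_I - q_W)q_W - 97q_W.
Follower FOC: 206 - q_I - 2q_W = 0, so q_W(q_I) = (206 - q_I)/2.
Ionix substitutes q_W(q_I) into its own profit: π_I = q_I(303 - q_I - (206 - q_I)/2) - 54q_I = (200 - (1/2)q_I)q_I - 54q_I.
The leader's first-order condition 146 - q_I = 0 yields q_I = 146.
Then q_W = (206 - 146)/2 = 30.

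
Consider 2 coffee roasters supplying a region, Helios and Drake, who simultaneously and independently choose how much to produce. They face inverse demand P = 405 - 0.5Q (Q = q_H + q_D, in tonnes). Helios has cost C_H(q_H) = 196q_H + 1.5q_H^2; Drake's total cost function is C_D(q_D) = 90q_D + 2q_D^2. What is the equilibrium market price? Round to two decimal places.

353.28

Helios's profit: π_H = (405 - 0.5Q)q_H - (196q_H + (3/2)q_H²). Setting ∂π_H/∂q_H = 0: 209 - 4q_H - (1/2)(q_D) = 0.
Drake's first-order condition: 315 - 5q_D - (1/2)(q_H) = 0.
Best responses: q_H = (209 - (1/2)q_D)/4, q_D = (315 - (1/2)q_H)/5.
Substituting one into the other gives q_H = 44.9367 and q_D = 58.5063.
Total output Q = 103.4430, so price P = 405 - (1/2)·103.4430 = 353.2785.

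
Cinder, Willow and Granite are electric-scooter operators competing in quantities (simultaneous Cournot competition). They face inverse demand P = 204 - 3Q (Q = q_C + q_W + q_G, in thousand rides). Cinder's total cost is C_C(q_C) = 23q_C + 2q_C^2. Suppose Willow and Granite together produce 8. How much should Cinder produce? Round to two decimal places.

With rivals' combined output fixed at 8, Cinder's profit is π_C = (204 - 3·8 - 3q_C)q_C - (23q_C + 2q_C²) = (180 - 3q_C)q_C - (23q_C + 2q_C²).
∂π_C/∂q_C = 157 - 10q_C = 0, so q_C = 157/10.

15.70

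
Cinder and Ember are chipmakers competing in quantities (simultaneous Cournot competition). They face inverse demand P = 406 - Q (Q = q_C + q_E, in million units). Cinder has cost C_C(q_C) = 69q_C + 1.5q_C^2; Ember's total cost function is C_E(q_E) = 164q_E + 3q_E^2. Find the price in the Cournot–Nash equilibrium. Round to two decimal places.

Cinder's profit: π_C = (406 - Q)q_C - (69q_C + (3/2)q_C²). Setting ∂π_C/∂q_C = 0: 337 - 5q_C - (q_E) = 0.
Ember's first-order condition: 242 - 8q_E - (q_C) = 0.
Best responses: q_C = (337 - q_E)/5, q_E = (242 - q_C)/8.
Solving the pair: q_C = 818/13, q_E = 291/13.
Total output Q = 1109/13, so price P = 406 - 1109/13 = 320.6923.

320.69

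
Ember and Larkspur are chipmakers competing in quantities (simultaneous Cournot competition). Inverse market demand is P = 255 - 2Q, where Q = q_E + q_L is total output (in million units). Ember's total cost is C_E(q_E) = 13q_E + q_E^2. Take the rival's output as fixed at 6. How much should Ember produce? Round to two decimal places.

With the rival's output fixed at 6, Ember's profit is π_E = (255 - 2·6 - 2q_E)q_E - (13q_E + q_E²) = (243 - 2q_E)q_E - (13q_E + q_E²).
∂π_E/∂q_E = 230 - 6q_E = 0, so q_E = 115/3.

38.33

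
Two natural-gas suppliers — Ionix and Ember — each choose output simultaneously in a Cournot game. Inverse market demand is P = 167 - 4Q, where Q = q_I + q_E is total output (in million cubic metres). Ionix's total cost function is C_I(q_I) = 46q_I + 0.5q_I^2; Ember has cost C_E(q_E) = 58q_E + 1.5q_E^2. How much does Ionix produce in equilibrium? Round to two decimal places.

10.78

Ionix's profit: π_I = (167 - 4Q)q_I - (46q_I + (1/2)q_I²). Setting ∂π_I/∂q_I = 0: 121 - 9q_I - 4(q_E) = 0.
Ember's first-order condition: 109 - 11q_E - 4(q_I) = 0.
Best responses: q_I = (121 - 4q_E)/9, q_E = (109 - 4q_I)/11.
Substituting one into the other gives q_I = 895/83 and q_E = 497/83.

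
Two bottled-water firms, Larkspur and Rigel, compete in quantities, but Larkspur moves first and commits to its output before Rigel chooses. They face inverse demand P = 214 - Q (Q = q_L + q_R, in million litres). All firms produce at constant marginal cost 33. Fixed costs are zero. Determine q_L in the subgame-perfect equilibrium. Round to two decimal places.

90.50

The follower Rigel best-responds to any q_L: π_R = (214 - Q)q_R - 33q_R.
∂π_R/∂q_R = 181 - q_L - 2q_R = 0 gives the reaction function q_R = (181 - q_L)/2.
Larkspur substitutes q_R(q_L) into its own profit: π_L = q_L(214 - q_L - (181 - q_L)/2) - 33q_L = (247/2 - (1/2)q_L)q_L - 33q_L.
Leader FOC: 181/2 - q_L = 0, so q_L = 181/2.
Then q_R = (181 - 181/2)/2 = 181/4.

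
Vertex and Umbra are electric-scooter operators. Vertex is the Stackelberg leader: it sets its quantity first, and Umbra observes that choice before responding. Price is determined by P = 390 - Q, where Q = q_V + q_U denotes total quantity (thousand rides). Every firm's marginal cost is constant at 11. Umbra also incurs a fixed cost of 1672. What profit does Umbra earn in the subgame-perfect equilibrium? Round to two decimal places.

The follower Umbra best-responds to any q_V: π_U = (390 - Q)q_U - 11q_U.
∂π_U/∂q_U = 379 - q_V - 2q_U = 0 gives the reaction function q_U = (379 - q_V)/2.
Vertex substitutes q_U(q_V) into its own profit: π_V = q_V(390 - q_V - (379 - q_V)/2) - 11q_V = (401/2 - (1/2)q_V)q_V - 11q_V.
Maximising: ∂π_V/∂q_V = 379/2 - q_V = 0, giving q_V = 379/2.
Then q_U = (379 - 379/2)/2 = 379/4.
Price P = 390 - 1137/4 = 423/4.
Umbra's profit: (423/4 - 11)·(379/4) - 1672 = 7305.5625.

7305.56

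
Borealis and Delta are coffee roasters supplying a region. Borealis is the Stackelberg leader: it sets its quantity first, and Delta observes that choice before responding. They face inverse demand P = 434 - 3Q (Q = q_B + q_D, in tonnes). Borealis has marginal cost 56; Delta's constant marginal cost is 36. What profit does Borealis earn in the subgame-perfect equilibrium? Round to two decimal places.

5340.17

Solve by backward induction. Given q_B, the follower Delta maximises π_D = (434 - 3q_B - 3q_D)q_D - 36q_D.
∂π_D/∂q_D = 398 - 3q_B - 6q_D = 0 gives the reaction function q_D = (398 - 3q_B)/6.
Borealis substitutes q_D(q_B) into its own profit: π_B = q_B(434 - 3q_B - (398 - 3q_B)/2) - 56q_B = (235 - (3/2)q_B)q_B - 56q_B.
Maximising: ∂π_B/∂q_B = 179 - 3q_B = 0, giving q_B = 179/3.
Then q_D = (398 - 3·(179/3))/6 = 73/2.
Price P = 434 - 3·(577/6) = 291/2.
Borealis's profit: (291/2 - 56)·(179/3) = 5340.1667.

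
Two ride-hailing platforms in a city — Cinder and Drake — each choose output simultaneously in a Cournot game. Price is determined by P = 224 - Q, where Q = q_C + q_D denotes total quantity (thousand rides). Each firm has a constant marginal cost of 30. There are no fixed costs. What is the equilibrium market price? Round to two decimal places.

94.67

A representative firm's profit is π_i = q_i(224 - Q) - 30q_i.
First-order condition (treating rivals' output as given): 194 - 2q_i - q_j = 0.
By symmetry each firm produces the same amount; substituting q_j = q_i yields q_i = 194/3.
Total output Q = 388/3, so price P = 224 - 388/3 = 284/3.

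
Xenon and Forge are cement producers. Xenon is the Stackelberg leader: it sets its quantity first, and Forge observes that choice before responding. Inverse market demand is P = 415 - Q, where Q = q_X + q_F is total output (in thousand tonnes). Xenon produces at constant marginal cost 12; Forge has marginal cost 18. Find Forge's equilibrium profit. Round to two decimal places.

Solve by backward induction. Given q_X, the follower Forge maximises π_F = (415 - q_X - q_F)q_F - 18q_F.
Follower FOC: 397 - q_X - 2q_F = 0, so q_F(q_X) = (397 - q_X)/2.
Xenon substitutes q_F(q_X) into its own profit: π_X = q_X(415 - q_X - (397 - q_X)/2) - 12q_X = (433/2 - (1/2)q_X)q_X - 12q_X.
The leader's first-order condition 409/2 - q_X = 0 yields q_X = 409/2.
Then q_F = (397 - 409/2)/2 = 385/4.
Price P = 415 - 1203/4 = 457/4.
Forge's profit: (457/4 - 18)·(385/4) = 9264.0625.

9264.06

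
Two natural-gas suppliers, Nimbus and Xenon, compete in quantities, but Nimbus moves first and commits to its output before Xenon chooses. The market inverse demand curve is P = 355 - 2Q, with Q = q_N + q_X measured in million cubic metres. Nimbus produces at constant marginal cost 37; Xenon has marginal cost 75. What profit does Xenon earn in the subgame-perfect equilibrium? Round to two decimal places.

Solve by backward induction. Given q_N, the follower Xenon maximises π_X = (355 - 2q_N - 2q_X)q_X - 75q_X.
Setting the follower's marginal profit to zero, 280 - 2q_N - 4q_X = 0, i.e. q_X = (280 - 2q_N)/4.
Nimbus substitutes q_X(q_N) into its own profit: π_N = q_N(355 - 2q_N - (280 - 2q_N)/2) - 37q_N = (215 - q_N)q_N - 37q_N.
Maximising: ∂π_N/∂q_N = 178 - 2q_N = 0, giving q_N = 89.
Then q_X = (280 - 2·89)/4 = 51/2.
Price P = 355 - 2·(229/2) = 126.
Xenon's profit: (126 - 75)·(51/2) = 1300.5000.

1300.50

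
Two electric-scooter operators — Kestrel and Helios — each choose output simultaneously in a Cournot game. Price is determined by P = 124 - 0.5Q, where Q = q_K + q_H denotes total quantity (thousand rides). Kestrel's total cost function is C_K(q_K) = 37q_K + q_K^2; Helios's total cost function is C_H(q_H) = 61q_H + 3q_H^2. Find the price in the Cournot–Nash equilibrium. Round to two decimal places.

Kestrel's profit: π_K = (124 - 0.5Q)q_K - (37q_K + q_K²). Setting ∂π_K/∂q_K = 0: 87 - 3q_K - (1/2)(q_H) = 0.
Helios's first-order condition: 63 - 7q_H - (1/2)(q_K) = 0.
So q_K = (87 - (1/2)q_H)/3 and q_H = (63 - (1/2)q_K)/7.
Solving the pair: q_K = 27.8313, q_H = 582/83.
Total output Q = 34.8434, so price P = 124 - (1/2)·34.8434 = 106.5783.

106.58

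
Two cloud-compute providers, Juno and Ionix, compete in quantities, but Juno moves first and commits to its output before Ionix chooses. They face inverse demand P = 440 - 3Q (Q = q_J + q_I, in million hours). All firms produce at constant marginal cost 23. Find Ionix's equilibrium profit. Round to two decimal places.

3622.69

Solve by backward induction. Given q_J, the follower Ionix maximises π_I = (440 - 3q_J - 3q_I)q_I - 23q_I.
Follower FOC: 417 - 3q_J - 6q_I = 0, so q_I(q_J) = (417 - 3q_J)/6.
Juno substitutes q_I(q_J) into its own profit: π_J = q_J(440 - 3q_J - (417 - 3q_J)/2) - 23q_J = (463/2 - (3/2)q_J)q_J - 23q_J.
The leader's first-order condition 417/2 - 3q_J = 0 yields q_J = 139/2.
Then q_I = (417 - 3·(139/2))/6 = 139/4.
Price P = 440 - 3·(417/4) = 509/4.
Ionix's profit: (509/4 - 23)·(139/4) = 3622.6875.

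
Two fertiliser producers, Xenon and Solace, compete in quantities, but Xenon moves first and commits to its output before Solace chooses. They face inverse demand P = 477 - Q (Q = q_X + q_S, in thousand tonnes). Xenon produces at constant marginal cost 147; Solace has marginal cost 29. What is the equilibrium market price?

200

Solve by backward induction. Given q_X, the follower Solace maximises π_S = (477 - q_X - q_S)q_S - 29q_S.
∂π_S/∂q_S = 448 - q_X - 2q_S = 0 gives the reaction function q_S = (448 - q_X)/2.
The leader anticipates this reaction. Substituting into P = 477 - Q gives P = 253 - (1/2)q_X, so π_X = (253 - (1/2)q_X)q_X - 147q_X.
Maximising: ∂π_X/∂q_X = 106 - q_X = 0, giving q_X = 106.
Then q_S = (448 - 106)/2 = 171.
Total output Q = 277, so price P = 477 - 277 = 200.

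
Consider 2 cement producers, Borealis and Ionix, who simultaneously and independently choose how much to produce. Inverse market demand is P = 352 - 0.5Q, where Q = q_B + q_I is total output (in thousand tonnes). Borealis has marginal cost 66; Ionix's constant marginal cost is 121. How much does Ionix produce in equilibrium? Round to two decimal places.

117.33

Borealis's profit: π_B = (352 - 0.5Q)q_B - (66q_B). Setting ∂π_B/∂q_B = 0: 286 - q_B - (1/2)(q_I) = 0.
Ionix's first-order condition: 231 - q_I - (1/2)(q_B) = 0.
Best responses: q_B = (286 - (1/2)q_I), q_I = (231 - (1/2)q_B).
Solving the pair: q_B = 682/3, q_I = 352/3.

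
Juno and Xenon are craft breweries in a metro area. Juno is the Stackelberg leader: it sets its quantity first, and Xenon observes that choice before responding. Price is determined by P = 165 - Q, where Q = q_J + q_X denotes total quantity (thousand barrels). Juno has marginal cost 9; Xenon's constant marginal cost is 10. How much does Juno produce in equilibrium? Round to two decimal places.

78.50

Solve by backward induction. Given q_J, the follower Xenon maximises π_X = (165 - q_J - q_X)q_X - 10q_X.
Follower FOC: 155 - q_J - 2q_X = 0, so q_X(q_J) = (155 - q_J)/2.
Juno substitutes q_X(q_J) into its own profit: π_J = q_J(165 - q_J - (155 - q_J)/2) - 9q_J = (175/2 - (1/2)q_J)q_J - 9q_J.
Maximising: ∂π_J/∂q_J = 157/2 - q_J = 0, giving q_J = 157/2.
Then q_X = (155 - 157/2)/2 = 153/4.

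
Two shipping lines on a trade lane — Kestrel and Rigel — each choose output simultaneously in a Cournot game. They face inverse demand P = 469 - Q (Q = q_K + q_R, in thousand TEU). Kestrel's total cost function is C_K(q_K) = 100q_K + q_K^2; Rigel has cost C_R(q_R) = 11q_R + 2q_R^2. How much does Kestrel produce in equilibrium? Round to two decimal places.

Kestrel's profit: π_K = (469 - Q)q_K - (100q_K + q_K²). Setting ∂π_K/∂q_K = 0: 369 - 4q_K - (q_R) = 0.
Rigel's profit: π_R = (469 - Q)q_R - (11q_R + 2q_R²). Setting ∂π_R/∂q_R = 0: 458 - 6q_R - (q_K) = 0.
Rearranging gives the reaction functions q_K = (369 - q_R)/4 and q_R = (458 - q_K)/6.
Solving the pair: q_K = 1756/23, q_R = 1463/23.

76.35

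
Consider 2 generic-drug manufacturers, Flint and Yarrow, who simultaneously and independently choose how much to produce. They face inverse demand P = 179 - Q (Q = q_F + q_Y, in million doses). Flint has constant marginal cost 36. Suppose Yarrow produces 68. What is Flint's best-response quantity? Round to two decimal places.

With the rival's output fixed at 68, Flint's profit is π_F = (179 - 68 - q_F)q_F - (36q_F) = (111 - q_F)q_F - (36q_F).
∂π_F/∂q_F = 75 - 2q_F = 0, so q_F = 75/2.

37.50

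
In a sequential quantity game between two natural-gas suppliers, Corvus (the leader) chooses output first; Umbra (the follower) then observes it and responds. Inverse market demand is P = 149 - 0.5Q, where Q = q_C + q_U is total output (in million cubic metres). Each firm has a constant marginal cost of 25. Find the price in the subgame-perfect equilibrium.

Solve by backward induction. Given q_C, the follower Umbra maximises π_U = (149 - (1/2)q_C - (1/2)q_U)q_U - 25q_U.
∂π_U/∂q_U = 124 - (1/2)q_C - q_U = 0 gives the reaction function q_U = (124 - (1/2)q_C).
Corvus substitutes q_U(q_C) into its own profit: π_C = q_C(149 - (1/2)q_C - (124 - (1/2)q_C)/2) - 25q_C = (87 - (1/4)q_C)q_C - 25q_C.
The leader's first-order condition 62 - (1/2)q_C = 0 yields q_C = 124.
Then q_U = (124 - (1/2)·124) = 62.
Total output Q = 186, so price P = 149 - (1/2)·186 = 56.

56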